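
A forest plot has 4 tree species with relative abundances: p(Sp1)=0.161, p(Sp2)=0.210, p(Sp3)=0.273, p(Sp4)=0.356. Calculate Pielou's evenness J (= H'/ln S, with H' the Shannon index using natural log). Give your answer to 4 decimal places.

H' = −Σ pᵢ ln pᵢ = −((-0.294042) + (-0.327736) + (-0.354431) + (-0.367686)) = 1.343895 (working shown to 6 dp, full precision carried).
With S = 4 species, ln S = 1.386294, so J = 1.343895/1.386294 = 0.969416, i.e. 0.9694 to 4 decimal places.

0.9694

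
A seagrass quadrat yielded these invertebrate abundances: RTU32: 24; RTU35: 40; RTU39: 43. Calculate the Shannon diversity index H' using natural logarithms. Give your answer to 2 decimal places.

Total N = 24+40+43 = 107, so the proportions are 0.2243, 0.3738, 0.4019 (working shown to 4 dp, full precision carried).
Each pᵢ ln pᵢ term: 0.2243×(-1.4948)=-0.3353, 0.3738×(-0.9839)=-0.3678, 0.4019×(-0.9116)=-0.3664.
Sum = -1.0695, so H' = 1.07.

1.07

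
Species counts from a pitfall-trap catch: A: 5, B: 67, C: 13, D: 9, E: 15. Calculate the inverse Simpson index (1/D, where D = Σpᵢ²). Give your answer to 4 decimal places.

Total N = 5+67+13+9+15 = 109, so the proportions are 0.0458716, 0.6146789, 0.1192661, 0.0825688, 0.1376147 (working shown to 7 dp, full precision carried).
D = 0.0458716² + 0.6146789² + 0.1192661² + 0.0825688² + 0.1376147² = 0.0021042 + 0.3778301 + 0.0142244 + 0.0068176 + 0.0189378 = 0.4199141.
So 1/D = 2.381439, i.e. 2.3814 to 4 decimal places.

2.3814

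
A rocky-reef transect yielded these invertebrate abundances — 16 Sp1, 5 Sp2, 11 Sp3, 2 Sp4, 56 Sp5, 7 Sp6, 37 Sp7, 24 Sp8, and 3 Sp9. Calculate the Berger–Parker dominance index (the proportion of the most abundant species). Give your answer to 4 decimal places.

Total N = 16+5+11+2+56+7+37+24+3 = 161, so the proportions are 0.099379, 0.031056, 0.068323, 0.012422, 0.347826, 0.043478, 0.229814, 0.149068, 0.018634 (working shown to 6 dp, full precision carried).
The largest proportion is 0.347826, i.e. d = 0.3478 to 4 decimal places.

0.3478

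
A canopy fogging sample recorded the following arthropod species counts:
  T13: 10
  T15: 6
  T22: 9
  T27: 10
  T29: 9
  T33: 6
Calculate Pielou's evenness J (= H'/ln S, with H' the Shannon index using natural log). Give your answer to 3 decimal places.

Total N = 10+6+9+10+9+6 = 50, so the proportions are 0.2, 0.12, 0.18, 0.2, 0.18, 0.12 (working shown to 5 dp, full precision carried).
H' = −Σ pᵢ ln pᵢ = −((-0.32189) + (-0.25443) + (-0.30866) + (-0.32189) + (-0.30866) + (-0.25443)) = 1.76997.
With S = 6 species, ln S = 1.79176, so J = 1.76997/1.79176 = 0.98784, i.e. 0.988 to 3 decimal places.

0.988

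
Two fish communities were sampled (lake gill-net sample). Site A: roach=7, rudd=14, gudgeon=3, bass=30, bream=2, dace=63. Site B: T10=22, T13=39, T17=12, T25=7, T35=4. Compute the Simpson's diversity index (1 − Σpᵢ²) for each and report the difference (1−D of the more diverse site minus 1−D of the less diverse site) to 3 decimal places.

0.048

Site A: N=119, proportions 0.058824, 0.117647, 0.02521, 0.252101, 0.016807, 0.529412, giving 1−D = 0.637949 (working shown to 6 dp, full precision carried).
Site B: N=84, proportions 0.261905, 0.464286, 0.142857, 0.083333, 0.047619, giving 1−D = 0.686224.
Difference = |0.637949 − 0.686224| = 0.048275, i.e. 0.048 to 3 decimal places.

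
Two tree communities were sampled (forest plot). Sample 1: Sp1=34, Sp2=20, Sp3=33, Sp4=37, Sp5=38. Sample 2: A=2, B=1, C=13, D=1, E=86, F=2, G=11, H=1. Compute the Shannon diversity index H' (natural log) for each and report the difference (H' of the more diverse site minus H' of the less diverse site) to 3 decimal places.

Sample 1: N=162, proportions 0.20988, 0.12346, 0.2037, 0.2284, 0.23457, giving H' = 1.58742 (working shown to 5 dp, full precision carried).
Sample 2: N=117, proportions 0.01709, 0.00855, 0.11111, 0.00855, 0.73504, 0.01709, 0.09402, 0.00855, giving H' = 0.95390.
Difference = |1.58742 − 0.95390| = 0.63352, i.e. 0.634 to 3 decimal places.

0.634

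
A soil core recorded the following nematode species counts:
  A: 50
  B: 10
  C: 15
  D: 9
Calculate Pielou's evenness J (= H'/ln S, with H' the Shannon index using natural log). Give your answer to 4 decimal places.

Total N = 50+10+15+9 = 84, so the proportions are 0.595238, 0.119048, 0.178571, 0.107143 (working shown to 6 dp, full precision carried).
H' = −Σ pᵢ ln pᵢ = −((-0.308806) + (-0.253361) + (-0.307637) + (-0.239313)) = 1.109117.
With S = 4 species, ln S = 1.386294, so J = 1.109117/1.386294 = 0.800059, i.e. 0.8001 to 4 decimal places.

0.8001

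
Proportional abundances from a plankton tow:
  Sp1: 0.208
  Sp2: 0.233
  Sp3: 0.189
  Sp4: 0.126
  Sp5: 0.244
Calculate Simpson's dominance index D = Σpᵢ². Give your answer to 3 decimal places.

0.209

D = 0.208² + 0.233² + 0.189² + 0.126² + 0.244² = 0.04326 + 0.05429 + 0.03572 + 0.01588 + 0.05954 = 0.20869 (working shown to 5 dp, full precision carried).
To 3 decimal places, D = 0.209.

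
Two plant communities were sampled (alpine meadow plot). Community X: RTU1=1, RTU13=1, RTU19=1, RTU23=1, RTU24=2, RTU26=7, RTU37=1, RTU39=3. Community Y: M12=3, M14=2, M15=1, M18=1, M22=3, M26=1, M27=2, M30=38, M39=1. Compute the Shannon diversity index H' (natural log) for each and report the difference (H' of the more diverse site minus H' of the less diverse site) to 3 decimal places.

0.644

Community X: N=17, proportions 0.05882, 0.05882, 0.05882, 0.05882, 0.11765, 0.41176, 0.05882, 0.17647, giving H' = 1.75654 (working shown to 5 dp, full precision carried).
Community Y: N=52, proportions 0.05769, 0.03846, 0.01923, 0.01923, 0.05769, 0.01923, 0.03846, 0.73077, 0.01923, giving H' = 1.11293.
Difference = |1.75654 − 1.11293| = 0.64361, i.e. 0.644 to 3 decimal places.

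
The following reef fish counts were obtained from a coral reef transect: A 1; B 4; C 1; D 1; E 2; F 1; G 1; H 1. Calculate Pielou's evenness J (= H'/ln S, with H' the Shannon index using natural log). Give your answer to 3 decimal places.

0.917

Total N = 1+4+1+1+2+1+1+1 = 12, so the proportions are 0.08333, 0.33333, 0.08333, 0.08333, 0.16667, 0.08333, 0.08333, 0.08333 (working shown to 5 dp, full precision carried).
H' = −Σ pᵢ ln pᵢ = −((-0.20708) + (-0.36620) + (-0.20708) + (-0.20708) + (-0.29863) + (-0.20708) + (-0.20708) + (-0.20708)) = 1.90728.
With S = 8 species, ln S = 2.07944, so J = 1.90728/2.07944 = 0.91721, i.e. 0.917 to 3 decimal places.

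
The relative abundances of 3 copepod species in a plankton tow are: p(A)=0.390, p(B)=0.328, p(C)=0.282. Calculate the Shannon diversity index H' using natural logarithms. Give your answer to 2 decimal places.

1.09

Each pᵢ ln pᵢ term (working shown to 4 dp, full precision carried): 0.39×(-0.9416)=-0.3672, 0.328×(-1.1147)=-0.3656, 0.282×(-1.2658)=-0.3570.
Sum = -1.0898, so H' = 1.09.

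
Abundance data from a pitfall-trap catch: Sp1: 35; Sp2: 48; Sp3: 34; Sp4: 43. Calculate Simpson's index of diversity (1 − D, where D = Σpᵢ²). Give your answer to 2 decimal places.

0.74

Total N = 35+48+34+43 = 160, so the proportions are 0.2188, 0.3, 0.2125, 0.2687 (working shown to 4 dp, full precision carried).
D = 0.2188² + 0.3² + 0.2125² + 0.2687² = 0.0479 + 0.0900 + 0.0452 + 0.0722 = 0.2552.
So 1 − D = 0.7448, i.e. 0.74 to 2 decimal places.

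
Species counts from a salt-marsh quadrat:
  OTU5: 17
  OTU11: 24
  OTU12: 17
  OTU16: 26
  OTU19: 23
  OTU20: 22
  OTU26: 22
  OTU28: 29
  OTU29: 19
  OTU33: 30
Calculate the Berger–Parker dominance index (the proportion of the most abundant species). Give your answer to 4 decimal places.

Total N = 17+24+17+26+23+22+22+29+19+30 = 229, so the proportions are 0.074236, 0.104803, 0.074236, 0.113537, 0.100437, 0.09607, 0.09607, 0.126638, 0.082969, 0.131004 (working shown to 6 dp, full precision carried).
The largest proportion is 0.131004, i.e. d = 0.1310 to 4 decimal places.

0.1310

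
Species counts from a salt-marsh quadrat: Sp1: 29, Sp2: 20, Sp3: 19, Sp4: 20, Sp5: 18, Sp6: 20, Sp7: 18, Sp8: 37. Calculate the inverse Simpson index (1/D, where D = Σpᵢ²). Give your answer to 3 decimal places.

Total N = 29+20+19+20+18+20+18+37 = 181, so the proportions are 0.160221, 0.1104972, 0.1049724, 0.1104972, 0.0994475, 0.1104972, 0.0994475, 0.2044199 (working shown to 7 dp, full precision carried).
D = 0.160221² + 0.1104972² + 0.1049724² + 0.1104972² + 0.0994475² + 0.1104972² + 0.0994475² + 0.2044199² = 0.0256708 + 0.0122096 + 0.0110192 + 0.0122096 + 0.0098898 + 0.0122096 + 0.0098898 + 0.0417875 = 0.1348860.
So 1/D = 7.41367, i.e. 7.414 to 3 decimal places.

7.414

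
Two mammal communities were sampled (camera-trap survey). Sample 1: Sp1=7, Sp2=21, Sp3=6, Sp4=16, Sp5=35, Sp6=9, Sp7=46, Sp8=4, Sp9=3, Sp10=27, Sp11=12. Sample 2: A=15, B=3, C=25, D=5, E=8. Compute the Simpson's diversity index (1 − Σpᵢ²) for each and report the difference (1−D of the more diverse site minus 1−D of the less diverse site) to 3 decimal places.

Sample 1: N=186, proportions 0.037634, 0.112903, 0.032258, 0.086022, 0.188172, 0.048387, 0.247312, 0.021505, 0.016129, 0.145161, 0.064516, giving 1−D = 0.852526 (working shown to 6 dp, full precision carried).
Sample 2: N=56, proportions 0.267857, 0.053571, 0.446429, 0.089286, 0.142857, giving 1−D = 0.697704.
Difference = |0.852526 − 0.697704| = 0.154822, i.e. 0.155 to 3 decimal places.

0.155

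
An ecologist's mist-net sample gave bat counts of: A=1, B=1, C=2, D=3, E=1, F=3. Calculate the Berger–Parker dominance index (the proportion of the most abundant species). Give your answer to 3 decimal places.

Total N = 1+1+2+3+1+3 = 11, so the proportions are 0.09091, 0.09091, 0.18182, 0.27273, 0.09091, 0.27273 (working shown to 5 dp, full precision carried).
The largest proportion is 0.27273, i.e. d = 0.273 to 3 decimal places.

0.273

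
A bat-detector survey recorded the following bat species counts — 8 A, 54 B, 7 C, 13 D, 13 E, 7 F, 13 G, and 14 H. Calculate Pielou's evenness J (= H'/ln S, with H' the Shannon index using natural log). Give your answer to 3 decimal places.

0.860

Total N = 8+54+7+13+13+7+13+14 = 129, so the proportions are 0.06202, 0.4186, 0.05426, 0.10078, 0.10078, 0.05426, 0.10078, 0.10853 (working shown to 5 dp, full precision carried).
H' = −Σ pᵢ ln pᵢ = −((-0.17243) + (-0.36453) + (-0.15812) + (-0.23127) + (-0.23127) + (-0.15812) + (-0.23127) + (-0.24101)) = 1.78800.
With S = 8 species, ln S = 2.07944, so J = 1.78800/2.07944 = 0.85985, i.e. 0.860 to 3 decimal places.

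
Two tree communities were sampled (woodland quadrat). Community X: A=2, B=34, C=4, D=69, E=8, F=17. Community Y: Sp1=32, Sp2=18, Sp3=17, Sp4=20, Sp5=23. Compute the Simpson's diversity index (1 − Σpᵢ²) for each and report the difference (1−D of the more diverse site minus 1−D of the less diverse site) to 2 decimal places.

0.14

Community X: N=134, proportions 0.0149, 0.2537, 0.0299, 0.5149, 0.0597, 0.1269, giving 1−D = 0.6497 (working shown to 4 dp, full precision carried).
Community Y: N=110, proportions 0.2909, 0.1636, 0.1545, 0.1818, 0.2091, giving 1−D = 0.7879.
Difference = |0.6497 − 0.7879| = 0.1382, i.e. 0.14 to 2 decimal places.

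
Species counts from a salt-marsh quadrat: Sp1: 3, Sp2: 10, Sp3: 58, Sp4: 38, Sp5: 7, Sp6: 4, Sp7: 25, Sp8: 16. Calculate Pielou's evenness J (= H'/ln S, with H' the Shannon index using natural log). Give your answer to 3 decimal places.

Total N = 3+10+58+38+7+4+25+16 = 161, so the proportions are 0.01863, 0.06211, 0.36025, 0.23602, 0.04348, 0.02484, 0.15528, 0.09938 (working shown to 5 dp, full precision carried).
H' = −Σ pᵢ ln pᵢ = −((-0.07421) + (-0.17260) + (-0.36780) + (-0.34078) + (-0.13633) + (-0.09180) + (-0.28921) + (-0.22945)) = 1.70218.
With S = 8 species, ln S = 2.07944, so J = 1.70218/2.07944 = 0.81857, i.e. 0.819 to 3 decimal places.

0.819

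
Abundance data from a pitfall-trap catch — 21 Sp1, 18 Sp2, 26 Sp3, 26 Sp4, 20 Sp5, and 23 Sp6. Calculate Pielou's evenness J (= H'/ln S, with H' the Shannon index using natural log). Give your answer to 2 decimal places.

Total N = 21+18+26+26+20+23 = 134, so the proportions are 0.15672, 0.13433, 0.19403, 0.19403, 0.14925, 0.17164 (working shown to 5 dp, full precision carried).
H' = −Σ pᵢ ln pᵢ = −((-0.29045) + (-0.26966) + (-0.31816) + (-0.31816) + (-0.28390) + (-0.30249)) = 1.78281.
With S = 6 species, ln S = 1.79176, so J = 1.78281/1.79176 = 0.99501, i.e. 1.00 to 2 decimal places.

1.00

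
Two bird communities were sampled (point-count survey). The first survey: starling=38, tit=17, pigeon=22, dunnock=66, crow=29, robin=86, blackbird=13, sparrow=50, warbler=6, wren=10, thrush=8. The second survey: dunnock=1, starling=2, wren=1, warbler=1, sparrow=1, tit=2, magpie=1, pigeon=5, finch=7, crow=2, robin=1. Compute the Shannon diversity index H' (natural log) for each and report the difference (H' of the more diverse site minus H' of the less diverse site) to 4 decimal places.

0.0004

The first survey: N=345, proportions 0.110145, 0.049275, 0.063768, 0.191304, 0.084058, 0.249275, 0.037681, 0.144928, 0.017391, 0.028986, 0.023188, giving H' = 2.101527 (working shown to 6 dp, full precision carried).
The second survey: N=24, proportions 0.041667, 0.083333, 0.041667, 0.041667, 0.041667, 0.083333, 0.041667, 0.208333, 0.291667, 0.083333, 0.041667, giving H' = 2.101910.
Difference = |2.101527 − 2.101910| = 0.000383, i.e. 0.0004 to 4 decimal places.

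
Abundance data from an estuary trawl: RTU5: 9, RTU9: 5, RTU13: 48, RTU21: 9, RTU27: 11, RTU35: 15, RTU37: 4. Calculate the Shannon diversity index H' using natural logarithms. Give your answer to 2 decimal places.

Total N = 9+5+48+9+11+15+4 = 101, so the proportions are 0.0891, 0.0495, 0.4752, 0.0891, 0.1089, 0.1485, 0.0396 (working shown to 4 dp, full precision carried).
Each pᵢ ln pᵢ term: 0.0891×(-2.4179)=-0.2155, 0.0495×(-3.0057)=-0.1488, 0.4752×(-0.7439)=-0.3535, 0.0891×(-2.4179)=-0.2155, 0.1089×(-2.2172)=-0.2415, 0.1485×(-1.9071)=-0.2832, 0.0396×(-3.2288)=-0.1279.
Sum = -1.5858, so H' = 1.59.

1.59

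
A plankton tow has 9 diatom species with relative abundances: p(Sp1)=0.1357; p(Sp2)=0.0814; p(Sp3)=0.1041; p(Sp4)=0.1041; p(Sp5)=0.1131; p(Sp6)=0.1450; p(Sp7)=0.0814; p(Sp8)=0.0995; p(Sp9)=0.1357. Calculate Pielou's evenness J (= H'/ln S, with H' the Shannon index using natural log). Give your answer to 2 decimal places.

0.99

H' = −Σ pᵢ ln pᵢ = −((-0.2710) + (-0.2042) + (-0.2355) + (-0.2355) + (-0.2465) + (-0.2800) + (-0.2042) + (-0.2296) + (-0.2710)) = 2.1776 (working shown to 4 dp, full precision carried).
With S = 9 species, ln S = 2.1972, so J = 2.1776/2.1972 = 0.9911, i.e. 0.99 to 2 decimal places.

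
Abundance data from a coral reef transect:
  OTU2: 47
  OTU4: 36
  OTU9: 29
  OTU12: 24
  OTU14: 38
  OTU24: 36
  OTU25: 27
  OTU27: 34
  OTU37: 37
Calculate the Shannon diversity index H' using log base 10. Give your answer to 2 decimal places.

0.95

Total N = 47+36+29+24+38+36+27+34+37 = 308, so the proportions are 0.1526, 0.1169, 0.0942, 0.0779, 0.1234, 0.1169, 0.0877, 0.1104, 0.1201 (working shown to 4 dp, full precision carried).
Each pᵢ log₁₀ pᵢ term: 0.1526×(-0.8165)=-0.1246, 0.1169×(-0.9322)=-0.1090, 0.0942×(-1.0262)=-0.0966, 0.0779×(-1.1083)=-0.0864, 0.1234×(-0.9088)=-0.1121, 0.1169×(-0.9322)=-0.1090, 0.0877×(-1.0572)=-0.0927, 0.1104×(-0.9571)=-0.1057, 0.1201×(-0.9203)=-0.1106.
Sum = -0.9465, so H' = 0.95.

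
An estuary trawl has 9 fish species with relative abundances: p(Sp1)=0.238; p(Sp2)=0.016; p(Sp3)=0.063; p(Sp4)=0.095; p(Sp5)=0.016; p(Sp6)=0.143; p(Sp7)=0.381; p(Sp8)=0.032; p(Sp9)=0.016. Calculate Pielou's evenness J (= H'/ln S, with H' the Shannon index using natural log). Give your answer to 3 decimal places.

0.771

H' = −Σ pᵢ ln pᵢ = −((-0.34165) + (-0.06616) + (-0.17417) + (-0.22362) + (-0.06616) + (-0.27812) + (-0.36765) + (-0.11014) + (-0.06616)) = 1.69384 (working shown to 5 dp, full precision carried).
With S = 9 species, ln S = 2.19722, so J = 1.69384/2.19722 = 0.77090, i.e. 0.771 to 3 decimal places.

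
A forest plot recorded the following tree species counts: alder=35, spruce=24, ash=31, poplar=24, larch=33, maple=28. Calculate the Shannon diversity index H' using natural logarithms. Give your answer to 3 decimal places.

1.781

Total N = 35+24+31+24+33+28 = 175, so the proportions are 0.2, 0.13714, 0.17714, 0.13714, 0.18857, 0.16 (working shown to 5 dp, full precision carried).
Each pᵢ ln pᵢ term: 0.2×(-1.60944)=-0.32189, 0.13714×(-1.98673)=-0.27247, 0.17714×(-1.73080)=-0.30660, 0.13714×(-1.98673)=-0.27247, 0.18857×(-1.66828)=-0.31459, 0.16×(-1.83258)=-0.29321.
Sum = -1.78122, so H' = 1.781.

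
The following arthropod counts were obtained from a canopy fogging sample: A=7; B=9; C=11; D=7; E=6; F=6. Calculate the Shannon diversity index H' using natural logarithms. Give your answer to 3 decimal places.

Total N = 7+9+11+7+6+6 = 46, so the proportions are 0.15217, 0.19565, 0.23913, 0.15217, 0.13043, 0.13043 (working shown to 5 dp, full precision carried).
Each pᵢ ln pᵢ term: 0.15217×(-1.88273)=-0.28650, 0.19565×(-1.63142)=-0.31919, 0.23913×(-1.43075)=-0.34213, 0.15217×(-1.88273)=-0.28650, 0.13043×(-2.03688)=-0.26568, 0.13043×(-2.03688)=-0.26568.
Sum = -1.76569, so H' = 1.766.

1.766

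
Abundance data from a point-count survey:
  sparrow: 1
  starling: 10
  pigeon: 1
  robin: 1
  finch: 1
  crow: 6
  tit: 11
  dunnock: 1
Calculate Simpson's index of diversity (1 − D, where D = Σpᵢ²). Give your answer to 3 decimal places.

Total N = 1+10+1+1+1+6+11+1 = 32, so the proportions are 0.03125, 0.3125, 0.03125, 0.03125, 0.03125, 0.1875, 0.34375, 0.03125 (working shown to 5 dp, full precision carried).
D = 0.03125² + 0.3125² + 0.03125² + 0.03125² + 0.03125² + 0.1875² + 0.34375² + 0.03125² = 0.00098 + 0.09766 + 0.00098 + 0.00098 + 0.00098 + 0.03516 + 0.11816 + 0.00098 = 0.25586.
So 1 − D = 0.74414, i.e. 0.744 to 3 decimal places.

0.744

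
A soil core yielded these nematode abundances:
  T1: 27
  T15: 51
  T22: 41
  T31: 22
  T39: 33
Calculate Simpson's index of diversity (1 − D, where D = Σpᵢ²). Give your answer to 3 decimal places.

0.783

Total N = 27+51+41+22+33 = 174, so the proportions are 0.15517, 0.2931, 0.23563, 0.12644, 0.18966 (working shown to 5 dp, full precision carried).
D = 0.15517² + 0.2931² + 0.23563² + 0.12644² + 0.18966² = 0.02408 + 0.08591 + 0.05552 + 0.01599 + 0.03597 = 0.21747.
So 1 − D = 0.78253, i.e. 0.783 to 3 decimal places.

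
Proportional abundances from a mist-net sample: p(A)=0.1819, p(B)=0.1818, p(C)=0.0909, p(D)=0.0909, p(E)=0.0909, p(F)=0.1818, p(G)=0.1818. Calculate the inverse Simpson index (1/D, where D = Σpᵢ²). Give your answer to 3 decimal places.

6.368

D = 0.1819² + 0.1818² + 0.0909² + 0.0909² + 0.0909² + 0.1818² + 0.1818² = 0.0330876 + 0.0330512 + 0.0082628 + 0.0082628 + 0.0082628 + 0.0330512 + 0.0330512 = 0.1570298 (working shown to 7 dp, full precision carried).
So 1/D = 6.36822, i.e. 6.368 to 3 decimal places.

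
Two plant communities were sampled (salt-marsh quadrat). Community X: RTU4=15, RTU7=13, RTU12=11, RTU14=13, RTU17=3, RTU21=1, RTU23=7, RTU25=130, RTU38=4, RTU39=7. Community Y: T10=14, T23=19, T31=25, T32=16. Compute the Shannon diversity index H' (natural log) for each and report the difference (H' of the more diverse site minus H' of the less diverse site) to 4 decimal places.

0.0222

Community X: N=204, proportions 0.073529, 0.063725, 0.053922, 0.063725, 0.014706, 0.004902, 0.034314, 0.637255, 0.019608, 0.034314, giving H' = 1.384054 (working shown to 6 dp, full precision carried).
Community Y: N=74, proportions 0.189189, 0.256757, 0.337838, 0.216216, giving H' = 1.361843.
Difference = |1.384054 − 1.361843| = 0.022211, i.e. 0.0222 to 4 decimal places.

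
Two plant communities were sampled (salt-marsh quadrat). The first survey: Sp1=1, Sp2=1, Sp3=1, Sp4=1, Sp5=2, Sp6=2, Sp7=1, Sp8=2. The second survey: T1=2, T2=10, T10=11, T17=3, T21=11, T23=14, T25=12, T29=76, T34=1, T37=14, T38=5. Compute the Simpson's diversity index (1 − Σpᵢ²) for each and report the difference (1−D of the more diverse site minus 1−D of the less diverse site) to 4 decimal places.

The first survey: N=11, proportions 0.090909, 0.090909, 0.090909, 0.090909, 0.181818, 0.181818, 0.090909, 0.181818, giving 1−D = 0.859504 (working shown to 6 dp, full precision carried).
The second survey: N=159, proportions 0.012579, 0.062893, 0.069182, 0.018868, 0.069182, 0.08805, 0.075472, 0.477987, 0.006289, 0.08805, 0.031447, giving 1−D = 0.735256.
Difference = |0.859504 − 0.735256| = 0.124248, i.e. 0.1242 to 4 decimal places.

0.1242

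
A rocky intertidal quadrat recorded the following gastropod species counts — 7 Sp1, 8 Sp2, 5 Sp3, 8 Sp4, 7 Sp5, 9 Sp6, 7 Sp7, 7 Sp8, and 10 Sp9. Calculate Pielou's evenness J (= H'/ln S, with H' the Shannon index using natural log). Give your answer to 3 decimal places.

0.993

Total N = 7+8+5+8+7+9+7+7+10 = 68, so the proportions are 0.10294, 0.11765, 0.07353, 0.11765, 0.10294, 0.13235, 0.10294, 0.10294, 0.14706 (working shown to 5 dp, full precision carried).
H' = −Σ pᵢ ln pᵢ = −((-0.23405) + (-0.25177) + (-0.19192) + (-0.25177) + (-0.23405) + (-0.26766) + (-0.23405) + (-0.23405) + (-0.28190)) = 2.18120.
With S = 9 species, ln S = 2.19722, so J = 2.18120/2.19722 = 0.99271, i.e. 0.993 to 3 decimal places.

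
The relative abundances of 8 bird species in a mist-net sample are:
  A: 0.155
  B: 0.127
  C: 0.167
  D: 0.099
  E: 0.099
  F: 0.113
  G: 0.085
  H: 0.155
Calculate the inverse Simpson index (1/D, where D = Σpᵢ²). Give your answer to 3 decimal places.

7.595

D = 0.155² + 0.127² + 0.167² + 0.099² + 0.099² + 0.113² + 0.085² + 0.155² = 0.0240250 + 0.0161290 + 0.0278890 + 0.0098010 + 0.0098010 + 0.0127690 + 0.0072250 + 0.0240250 = 0.1316640 (working shown to 7 dp, full precision carried).
So 1/D = 7.59509, i.e. 7.595 to 3 decimal places.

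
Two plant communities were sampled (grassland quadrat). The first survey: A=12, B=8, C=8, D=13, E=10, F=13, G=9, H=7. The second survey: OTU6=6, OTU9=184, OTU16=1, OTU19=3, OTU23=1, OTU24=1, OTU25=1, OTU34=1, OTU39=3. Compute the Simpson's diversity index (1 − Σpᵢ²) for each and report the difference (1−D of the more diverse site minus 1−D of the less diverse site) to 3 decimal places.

0.708

The first survey: N=80, proportions 0.15, 0.1, 0.1, 0.1625, 0.125, 0.1625, 0.1125, 0.0875, giving 1−D = 0.86875 (working shown to 5 dp, full precision carried).
The second survey: N=201, proportions 0.02985, 0.91542, 0.00498, 0.01493, 0.00498, 0.00498, 0.00498, 0.00498, 0.01493, giving 1−D = 0.16054.
Difference = |0.86875 − 0.16054| = 0.70821, i.e. 0.708 to 3 decimal places.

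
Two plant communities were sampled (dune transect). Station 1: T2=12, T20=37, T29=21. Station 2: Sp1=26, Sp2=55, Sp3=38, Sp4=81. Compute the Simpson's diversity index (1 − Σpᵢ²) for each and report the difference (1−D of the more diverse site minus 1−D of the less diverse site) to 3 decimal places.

Station 1: N=70, proportions 0.17143, 0.52857, 0.3, giving 1−D = 0.60122 (working shown to 5 dp, full precision carried).
Station 2: N=200, proportions 0.13, 0.275, 0.19, 0.405, giving 1−D = 0.70735.
Difference = |0.60122 − 0.70735| = 0.10613, i.e. 0.106 to 3 decimal places.

0.106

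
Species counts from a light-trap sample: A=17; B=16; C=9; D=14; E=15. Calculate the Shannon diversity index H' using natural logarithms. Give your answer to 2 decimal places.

1.59

Total N = 17+16+9+14+15 = 71, so the proportions are 0.2394, 0.2254, 0.1268, 0.1972, 0.2113 (working shown to 4 dp, full precision carried).
Each pᵢ ln pᵢ term: 0.2394×(-1.4295)=-0.3423, 0.2254×(-1.4901)=-0.3358, 0.1268×(-2.0655)=-0.2618, 0.1972×(-1.6236)=-0.3202, 0.2113×(-1.5546)=-0.3284.
Sum = -1.5885, so H' = 1.59.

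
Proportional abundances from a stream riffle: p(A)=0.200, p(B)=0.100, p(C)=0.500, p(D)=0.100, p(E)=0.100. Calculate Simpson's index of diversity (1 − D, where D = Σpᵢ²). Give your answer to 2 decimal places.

D = 0.2² + 0.1² + 0.5² + 0.1² + 0.1² = 0.0400 + 0.0100 + 0.2500 + 0.0100 + 0.0100 = 0.3200 (working shown to 4 dp, full precision carried).
So 1 − D = 0.6800, i.e. 0.68 to 2 decimal places.

0.68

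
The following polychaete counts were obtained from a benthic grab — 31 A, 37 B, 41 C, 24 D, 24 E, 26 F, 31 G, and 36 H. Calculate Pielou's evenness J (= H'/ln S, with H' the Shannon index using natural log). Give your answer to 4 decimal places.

0.9913

Total N = 31+37+41+24+24+26+31+36 = 250, so the proportions are 0.124, 0.148, 0.164, 0.096, 0.096, 0.104, 0.124, 0.144 (working shown to 6 dp, full precision carried).
H' = −Σ pᵢ ln pᵢ = −((-0.258847) + (-0.282760) + (-0.296494) + (-0.224967) + (-0.224967) + (-0.235390) + (-0.258847) + (-0.279064)) = 2.061335.
With S = 8 species, ln S = 2.079442, so J = 2.061335/2.079442 = 0.991293, i.e. 0.9913 to 4 decimal places.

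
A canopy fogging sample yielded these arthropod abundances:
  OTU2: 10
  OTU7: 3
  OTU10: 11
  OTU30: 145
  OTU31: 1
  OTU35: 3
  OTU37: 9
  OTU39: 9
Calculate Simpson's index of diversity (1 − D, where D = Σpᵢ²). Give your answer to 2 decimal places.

0.41

Total N = 10+3+11+145+1+3+9+9 = 191, so the proportions are 0.0524, 0.0157, 0.0576, 0.7592, 0.0052, 0.0157, 0.0471, 0.0471 (working shown to 4 dp, full precision carried).
D = 0.0524² + 0.0157² + 0.0576² + 0.7592² + 0.0052² + 0.0157² + 0.0471² + 0.0471² = 0.0027 + 0.0002 + 0.0033 + 0.5763 + 0.0000 + 0.0002 + 0.0022 + 0.0022 = 0.5873.
So 1 − D = 0.4127, i.e. 0.41 to 2 decimal places.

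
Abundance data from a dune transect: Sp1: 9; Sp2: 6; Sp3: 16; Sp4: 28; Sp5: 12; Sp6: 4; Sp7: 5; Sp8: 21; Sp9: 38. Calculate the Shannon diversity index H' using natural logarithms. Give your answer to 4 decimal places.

Total N = 9+6+16+28+12+4+5+21+38 = 139, so the proportions are 0.064748, 0.043165, 0.115108, 0.201439, 0.086331, 0.028777, 0.035971, 0.151079, 0.273381 (working shown to 6 dp, full precision carried).
Each pᵢ ln pᵢ term: 0.064748×(-2.737249)=-0.177232, 0.043165×(-3.142714)=-0.135657, 0.115108×(-2.161885)=-0.248850, 0.201439×(-1.602269)=-0.322759, 0.086331×(-2.449567)=-0.211473, 0.028777×(-3.548180)=-0.102106, 0.035971×(-3.325036)=-0.119606, 0.151079×(-1.889951)=-0.285532, 0.273381×(-1.296888)=-0.354545.
Sum = -1.957760, so H' = 1.9578.

1.9578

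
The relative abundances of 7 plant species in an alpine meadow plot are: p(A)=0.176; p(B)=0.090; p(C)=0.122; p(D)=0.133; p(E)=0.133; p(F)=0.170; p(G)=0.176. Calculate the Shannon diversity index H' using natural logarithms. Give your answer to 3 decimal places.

1.923

Each pᵢ ln pᵢ term (working shown to 5 dp, full precision carried): 0.176×(-1.73727)=-0.30576, 0.09×(-2.40795)=-0.21672, 0.122×(-2.10373)=-0.25666, 0.133×(-2.01741)=-0.26832, 0.133×(-2.01741)=-0.26832, 0.17×(-1.77196)=-0.30123, 0.176×(-1.73727)=-0.30576.
Sum = -1.92275, so H' = 1.923.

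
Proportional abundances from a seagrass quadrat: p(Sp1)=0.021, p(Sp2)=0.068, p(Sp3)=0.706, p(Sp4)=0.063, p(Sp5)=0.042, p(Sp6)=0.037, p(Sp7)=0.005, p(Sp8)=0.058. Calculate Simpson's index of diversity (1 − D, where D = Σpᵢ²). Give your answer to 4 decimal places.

0.4860

D = 0.021² + 0.068² + 0.706² + 0.063² + 0.042² + 0.037² + 0.005² + 0.058² = 0.000441 + 0.004624 + 0.498436 + 0.003969 + 0.001764 + 0.001369 + 0.000025 + 0.003364 = 0.513992 (working shown to 6 dp, full precision carried).
So 1 − D = 0.486008, i.e. 0.4860 to 4 decimal places.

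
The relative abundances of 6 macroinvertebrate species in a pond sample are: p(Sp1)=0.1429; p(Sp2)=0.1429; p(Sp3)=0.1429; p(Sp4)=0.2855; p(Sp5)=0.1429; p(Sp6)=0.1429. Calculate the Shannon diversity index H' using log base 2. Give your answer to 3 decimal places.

2.522

Each pᵢ log₂ pᵢ term (working shown to 5 dp, full precision carried): 0.1429×(-2.80692)=-0.40111, 0.1429×(-2.80692)=-0.40111, 0.1429×(-2.80692)=-0.40111, 0.2855×(-1.80844)=-0.51631, 0.1429×(-2.80692)=-0.40111, 0.1429×(-2.80692)=-0.40111.
Sum = -2.52185, so H' = 2.522.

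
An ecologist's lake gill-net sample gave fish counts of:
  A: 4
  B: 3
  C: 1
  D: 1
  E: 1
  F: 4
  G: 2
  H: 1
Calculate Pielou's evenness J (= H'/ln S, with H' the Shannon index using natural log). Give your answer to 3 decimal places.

0.916

Total N = 4+3+1+1+1+4+2+1 = 17, so the proportions are 0.23529, 0.17647, 0.05882, 0.05882, 0.05882, 0.23529, 0.11765, 0.05882 (working shown to 5 dp, full precision carried).
H' = −Σ pᵢ ln pᵢ = −((-0.34045) + (-0.30611) + (-0.16666) + (-0.16666) + (-0.16666) + (-0.34045) + (-0.25177) + (-0.16666)) = 1.90542.
With S = 8 species, ln S = 2.07944, so J = 1.90542/2.07944 = 0.91631, i.e. 0.916 to 3 decimal places.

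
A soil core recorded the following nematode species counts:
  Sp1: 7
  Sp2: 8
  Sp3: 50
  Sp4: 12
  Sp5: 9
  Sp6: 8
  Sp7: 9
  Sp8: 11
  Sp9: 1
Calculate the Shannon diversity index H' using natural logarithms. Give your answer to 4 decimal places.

Total N = 7+8+50+12+9+8+9+11+1 = 115, so the proportions are 0.06087, 0.069565, 0.434783, 0.104348, 0.078261, 0.069565, 0.078261, 0.095652, 0.008696 (working shown to 6 dp, full precision carried).
Each pᵢ ln pᵢ term: 0.06087×(-2.799022)=-0.170375, 0.069565×(-2.665491)=-0.185425, 0.434783×(-0.832909)=-0.362134, 0.104348×(-2.260025)=-0.235829, 0.078261×(-2.547708)=-0.199386, 0.069565×(-2.665491)=-0.185425, 0.078261×(-2.547708)=-0.199386, 0.095652×(-2.347037)=-0.224499, 0.008696×(-4.744932)=-0.041260.
Sum = -1.803720, so H' = 1.8037.

1.8037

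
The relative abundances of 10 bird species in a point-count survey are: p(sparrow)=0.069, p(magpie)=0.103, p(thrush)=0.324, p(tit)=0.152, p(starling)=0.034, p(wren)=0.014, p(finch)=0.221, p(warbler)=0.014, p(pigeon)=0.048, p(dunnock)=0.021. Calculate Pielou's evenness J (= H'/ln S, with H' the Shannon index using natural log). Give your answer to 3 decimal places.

0.810

H' = −Σ pᵢ ln pᵢ = −((-0.18448) + (-0.23412) + (-0.36515) + (-0.28635) + (-0.11497) + (-0.05976) + (-0.33362) + (-0.05976) + (-0.14575) + (-0.08113)) = 1.86510 (working shown to 5 dp, full precision carried).
With S = 10 species, ln S = 2.30259, so J = 1.86510/2.30259 = 0.81000, i.e. 0.810 to 3 decimal places.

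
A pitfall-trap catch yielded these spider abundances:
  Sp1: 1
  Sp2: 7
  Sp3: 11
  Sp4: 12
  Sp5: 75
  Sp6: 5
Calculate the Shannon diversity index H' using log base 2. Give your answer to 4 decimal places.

Total N = 1+7+11+12+75+5 = 111, so the proportions are 0.009009, 0.063063, 0.099099, 0.108108, 0.675676, 0.045045 (working shown to 6 dp, full precision carried).
Each pᵢ log₂ pᵢ term: 0.009009×(-6.794416)=-0.061211, 0.063063×(-3.987061)=-0.251436, 0.099099×(-3.334984)=-0.330494, 0.108108×(-3.209453)=-0.346968, 0.675676×(-0.565597)=-0.382160, 0.045045×(-4.472488)=-0.201463.
Sum = -1.573733, so H' = 1.5737.

1.5737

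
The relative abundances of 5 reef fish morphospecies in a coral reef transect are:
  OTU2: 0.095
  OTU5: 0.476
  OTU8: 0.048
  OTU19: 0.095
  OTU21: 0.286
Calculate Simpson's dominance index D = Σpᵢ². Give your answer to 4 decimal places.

D = 0.095² + 0.476² + 0.048² + 0.095² + 0.286² = 0.009025 + 0.226576 + 0.002304 + 0.009025 + 0.081796 = 0.328726 (working shown to 6 dp, full precision carried).
To 4 decimal places, D = 0.3287.

0.3287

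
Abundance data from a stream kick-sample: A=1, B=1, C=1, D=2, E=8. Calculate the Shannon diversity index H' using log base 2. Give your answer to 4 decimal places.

1.7004

Total N = 1+1+1+2+8 = 13, so the proportions are 0.076923, 0.076923, 0.076923, 0.153846, 0.615385 (working shown to 6 dp, full precision carried).
Each pᵢ log₂ pᵢ term: 0.076923×(-3.700440)=-0.284649, 0.076923×(-3.700440)=-0.284649, 0.076923×(-3.700440)=-0.284649, 0.153846×(-2.700440)=-0.415452, 0.615385×(-0.700440)=-0.431040.
Sum = -1.700440, so H' = 1.7004.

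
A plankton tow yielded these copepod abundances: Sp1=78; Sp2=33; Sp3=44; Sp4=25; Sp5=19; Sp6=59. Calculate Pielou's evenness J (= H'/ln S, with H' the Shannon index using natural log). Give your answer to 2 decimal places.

0.94

Total N = 78+33+44+25+19+59 = 258, so the proportions are 0.3023, 0.1279, 0.1705, 0.0969, 0.0736, 0.2287 (working shown to 4 dp, full precision carried).
H' = −Σ pᵢ ln pᵢ = −((-0.3617) + (-0.2630) + (-0.3017) + (-0.2262) + (-0.1921) + (-0.3374)) = 1.6820.
With S = 6 species, ln S = 1.7918, so J = 1.6820/1.7918 = 0.9388, i.e. 0.94 to 2 decimal places.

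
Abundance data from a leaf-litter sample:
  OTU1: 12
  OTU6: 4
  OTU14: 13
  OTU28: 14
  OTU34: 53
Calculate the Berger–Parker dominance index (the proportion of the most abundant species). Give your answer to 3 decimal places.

Total N = 12+4+13+14+53 = 96, so the proportions are 0.125, 0.04167, 0.13542, 0.14583, 0.55208 (working shown to 5 dp, full precision carried).
The largest proportion is 0.55208, i.e. d = 0.552 to 3 decimal places.

0.552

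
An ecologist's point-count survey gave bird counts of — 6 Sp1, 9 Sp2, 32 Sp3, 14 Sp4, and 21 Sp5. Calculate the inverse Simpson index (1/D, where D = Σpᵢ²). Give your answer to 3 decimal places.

Total N = 6+9+32+14+21 = 82, so the proportions are 0.0731707, 0.1097561, 0.3902439, 0.1707317, 0.2560976 (working shown to 7 dp, full precision carried).
D = 0.0731707² + 0.1097561² + 0.3902439² + 0.1707317² + 0.2560976² = 0.0053540 + 0.0120464 + 0.1522903 + 0.0291493 + 0.0655860 = 0.2644259.
So 1/D = 3.78178, i.e. 3.782 to 3 decimal places.

3.782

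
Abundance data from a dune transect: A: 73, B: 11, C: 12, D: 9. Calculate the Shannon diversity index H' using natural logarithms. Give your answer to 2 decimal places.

Total N = 73+11+12+9 = 105, so the proportions are 0.6952, 0.1048, 0.1143, 0.0857 (working shown to 4 dp, full precision carried).
Each pᵢ ln pᵢ term: 0.6952×(-0.3635)=-0.2527, 0.1048×(-2.2561)=-0.2363, 0.1143×(-2.1691)=-0.2479, 0.0857×(-2.4567)=-0.2106.
Sum = -0.9475, so H' = 0.95.

0.95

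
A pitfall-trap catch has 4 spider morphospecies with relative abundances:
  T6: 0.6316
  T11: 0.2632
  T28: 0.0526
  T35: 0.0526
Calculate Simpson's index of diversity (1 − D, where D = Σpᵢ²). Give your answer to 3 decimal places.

D = 0.6316² + 0.2632² + 0.0526² + 0.0526² = 0.39892 + 0.06927 + 0.00277 + 0.00277 = 0.47373 (working shown to 5 dp, full precision carried).
So 1 − D = 0.52627, i.e. 0.526 to 3 decimal places.

0.526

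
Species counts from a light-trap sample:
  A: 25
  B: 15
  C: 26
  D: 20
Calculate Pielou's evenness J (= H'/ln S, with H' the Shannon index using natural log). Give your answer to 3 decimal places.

Total N = 25+15+26+20 = 86, so the proportions are 0.2907, 0.17442, 0.30233, 0.23256 (working shown to 5 dp, full precision carried).
H' = −Σ pᵢ ln pᵢ = −((-0.35915) + (-0.30459) + (-0.36166) + (-0.33921)) = 1.36461.
With S = 4 species, ln S = 1.38629, so J = 1.36461/1.38629 = 0.98435, i.e. 0.984 to 3 decimal places.

0.984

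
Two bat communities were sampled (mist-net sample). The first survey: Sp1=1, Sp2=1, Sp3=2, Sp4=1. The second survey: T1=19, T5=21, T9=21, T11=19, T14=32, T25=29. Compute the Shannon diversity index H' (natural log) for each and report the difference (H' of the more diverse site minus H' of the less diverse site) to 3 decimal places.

The first survey: N=5, proportions 0.2, 0.2, 0.4, 0.2, giving H' = 1.33218 (working shown to 5 dp, full precision carried).
The second survey: N=141, proportions 0.13475, 0.14894, 0.14894, 0.13475, 0.22695, 0.20567, giving H' = 1.76923.
Difference = |1.33218 − 1.76923| = 0.43705, i.e. 0.437 to 3 decimal places.

0.437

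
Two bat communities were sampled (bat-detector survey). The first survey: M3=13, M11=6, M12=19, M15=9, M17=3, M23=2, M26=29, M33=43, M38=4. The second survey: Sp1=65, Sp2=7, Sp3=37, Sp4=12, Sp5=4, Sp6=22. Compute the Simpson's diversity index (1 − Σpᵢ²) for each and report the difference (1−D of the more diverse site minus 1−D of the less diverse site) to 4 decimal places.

The first survey: N=128, proportions 0.1015625, 0.046875, 0.1484375, 0.0703125, 0.0234375, 0.015625, 0.2265625, 0.3359375, 0.03125, giving 1−D = 0.7945557 (working shown to 7 dp, full precision carried).
The second survey: N=147, proportions 0.4421769, 0.047619, 0.2517007, 0.0816327, 0.0272109, 0.1496599, giving 1−D = 0.7090564.
Difference = |0.7945557 − 0.7090564| = 0.0854993, i.e. 0.0855 to 4 decimal places.

0.0855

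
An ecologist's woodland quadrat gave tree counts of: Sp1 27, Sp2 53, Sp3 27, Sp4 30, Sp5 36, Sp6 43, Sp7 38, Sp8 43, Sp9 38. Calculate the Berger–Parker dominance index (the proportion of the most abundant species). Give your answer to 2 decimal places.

0.16

Total N = 27+53+27+30+36+43+38+43+38 = 335, so the proportions are 0.0806, 0.1582, 0.0806, 0.0896, 0.1075, 0.1284, 0.1134, 0.1284, 0.1134 (working shown to 4 dp, full precision carried).
The largest proportion is 0.1582, i.e. d = 0.16 to 2 decimal places.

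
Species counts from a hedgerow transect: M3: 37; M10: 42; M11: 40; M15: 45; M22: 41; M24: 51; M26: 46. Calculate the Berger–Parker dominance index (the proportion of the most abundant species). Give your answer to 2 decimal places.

0.17

Total N = 37+42+40+45+41+51+46 = 302, so the proportions are 0.1225, 0.1391, 0.1325, 0.149, 0.1358, 0.1689, 0.1523 (working shown to 4 dp, full precision carried).
The largest proportion is 0.1689, i.e. d = 0.17 to 2 decimal places.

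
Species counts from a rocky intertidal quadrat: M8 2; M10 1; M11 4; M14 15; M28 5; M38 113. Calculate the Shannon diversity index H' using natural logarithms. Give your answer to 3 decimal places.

Total N = 2+1+4+15+5+113 = 140, so the proportions are 0.01429, 0.00714, 0.02857, 0.10714, 0.03571, 0.80714 (working shown to 5 dp, full precision carried).
Each pᵢ ln pᵢ term: 0.01429×(-4.24850)=-0.06069, 0.00714×(-4.94164)=-0.03530, 0.02857×(-3.55535)=-0.10158, 0.10714×(-2.23359)=-0.23931, 0.03571×(-3.33220)=-0.11901, 0.80714×(-0.21425)=-0.17293.
Sum = -0.72883, so H' = 0.729.

0.729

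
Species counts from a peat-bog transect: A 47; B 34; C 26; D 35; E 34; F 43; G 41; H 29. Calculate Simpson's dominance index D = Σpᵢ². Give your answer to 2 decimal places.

0.13

Total N = 47+34+26+35+34+43+41+29 = 289, so the proportions are 0.1626, 0.1176, 0.09, 0.1211, 0.1176, 0.1488, 0.1419, 0.1003 (working shown to 4 dp, full precision carried).
D = 0.1626² + 0.1176² + 0.09² + 0.1211² + 0.1176² + 0.1488² + 0.1419² + 0.1003² = 0.0264 + 0.0138 + 0.0081 + 0.0147 + 0.0138 + 0.0221 + 0.0201 + 0.0101 = 0.1292.
To 2 decimal places, D = 0.13.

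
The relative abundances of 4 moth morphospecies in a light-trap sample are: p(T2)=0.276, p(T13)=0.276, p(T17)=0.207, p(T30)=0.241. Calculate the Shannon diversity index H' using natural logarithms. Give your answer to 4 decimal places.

1.3796

Each pᵢ ln pᵢ term (working shown to 6 dp, full precision carried): 0.276×(-1.287354)=-0.355310, 0.276×(-1.287354)=-0.355310, 0.207×(-1.575036)=-0.326033, 0.241×(-1.422958)=-0.342933.
Sum = -1.379585, so H' = 1.3796.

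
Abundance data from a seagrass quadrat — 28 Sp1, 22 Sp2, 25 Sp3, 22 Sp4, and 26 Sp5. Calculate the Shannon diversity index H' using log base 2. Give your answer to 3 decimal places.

2.315

Total N = 28+22+25+22+26 = 123, so the proportions are 0.22764, 0.17886, 0.20325, 0.17886, 0.21138 (working shown to 5 dp, full precision carried).
Each pᵢ log₂ pᵢ term: 0.22764×(-2.13516)=-0.48605, 0.17886×(-2.48308)=-0.44413, 0.20325×(-2.29866)=-0.46721, 0.17886×(-2.48308)=-0.44413, 0.21138×(-2.24207)=-0.47393.
Sum = -2.31545, so H' = 2.315.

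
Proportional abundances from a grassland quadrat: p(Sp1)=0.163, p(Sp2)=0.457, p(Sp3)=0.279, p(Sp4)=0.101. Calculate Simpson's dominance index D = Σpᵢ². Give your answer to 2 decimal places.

D = 0.163² + 0.457² + 0.279² + 0.101² = 0.0266 + 0.2088 + 0.0778 + 0.0102 = 0.3235 (working shown to 4 dp, full precision carried).
To 2 decimal places, D = 0.32.

0.32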